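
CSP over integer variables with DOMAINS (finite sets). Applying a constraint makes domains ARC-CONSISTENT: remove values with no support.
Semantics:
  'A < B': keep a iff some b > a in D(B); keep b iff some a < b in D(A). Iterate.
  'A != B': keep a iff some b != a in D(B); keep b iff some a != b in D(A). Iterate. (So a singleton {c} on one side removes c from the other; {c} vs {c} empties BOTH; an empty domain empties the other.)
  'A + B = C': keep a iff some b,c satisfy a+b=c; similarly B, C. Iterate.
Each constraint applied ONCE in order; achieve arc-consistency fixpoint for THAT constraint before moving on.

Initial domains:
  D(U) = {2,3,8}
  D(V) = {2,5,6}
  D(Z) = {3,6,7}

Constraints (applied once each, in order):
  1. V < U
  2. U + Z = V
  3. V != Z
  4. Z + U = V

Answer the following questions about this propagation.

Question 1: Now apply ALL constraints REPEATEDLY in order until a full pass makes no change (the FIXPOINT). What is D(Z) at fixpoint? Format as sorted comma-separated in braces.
Answer: {}

Derivation:
pass 0 (initial): D(Z)={3,6,7}
pass 1: U {2,3,8}->{3}; V {2,5,6}->{6}; Z {3,6,7}->{3}
pass 2: U {3}->{}; V {6}->{}; Z {3}->{}
pass 3: no change
Fixpoint after 3 passes: D(Z) = {}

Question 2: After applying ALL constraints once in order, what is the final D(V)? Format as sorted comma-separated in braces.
Constraint 1 (V < U) on D(V)={2,5,6} D(U)={2,3,8}: U {2,3,8}->{3,8}
Constraint 2 (U + Z = V) on D(U)={3,8} D(Z)={3,6,7} D(V)={2,5,6}: U {3,8}->{3}; Z {3,6,7}->{3}; V {2,5,6}->{6}
Constraint 3 (V != Z) on D(V)={6} D(Z)={3}: no change
Constraint 4 (Z + U = V) on D(Z)={3} D(U)={3} D(V)={6}: no change
So after all 4 constraints: D(V) = {6}

Answer: {6}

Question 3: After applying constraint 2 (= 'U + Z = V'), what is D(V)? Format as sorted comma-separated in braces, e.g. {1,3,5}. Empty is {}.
Constraint 1 (V < U) on D(V)={2,5,6} D(U)={2,3,8}: U {2,3,8}->{3,8}
Constraint 2 (U + Z = V) on D(U)={3,8} D(Z)={3,6,7} D(V)={2,5,6}: U {3,8}->{3}; Z {3,6,7}->{3}; V {2,5,6}->{6}
So after constraint 2: D(V) = {6}

Answer: {6}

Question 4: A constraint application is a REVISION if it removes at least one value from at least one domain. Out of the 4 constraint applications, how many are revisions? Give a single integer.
Constraint 1 (V < U) on D(V)={2,5,6} D(U)={2,3,8}: U {2,3,8}->{3,8} => REVISION
Constraint 2 (U + Z = V) on D(U)={3,8} D(Z)={3,6,7} D(V)={2,5,6}: U {3,8}->{3}; Z {3,6,7}->{3}; V {2,5,6}->{6} => REVISION
Constraint 3 (V != Z) on D(V)={6} D(Z)={3}: no change => not a revision
Constraint 4 (Z + U = V) on D(Z)={3} D(U)={3} D(V)={6}: no change => not a revision
Total revisions = 2

Answer: 2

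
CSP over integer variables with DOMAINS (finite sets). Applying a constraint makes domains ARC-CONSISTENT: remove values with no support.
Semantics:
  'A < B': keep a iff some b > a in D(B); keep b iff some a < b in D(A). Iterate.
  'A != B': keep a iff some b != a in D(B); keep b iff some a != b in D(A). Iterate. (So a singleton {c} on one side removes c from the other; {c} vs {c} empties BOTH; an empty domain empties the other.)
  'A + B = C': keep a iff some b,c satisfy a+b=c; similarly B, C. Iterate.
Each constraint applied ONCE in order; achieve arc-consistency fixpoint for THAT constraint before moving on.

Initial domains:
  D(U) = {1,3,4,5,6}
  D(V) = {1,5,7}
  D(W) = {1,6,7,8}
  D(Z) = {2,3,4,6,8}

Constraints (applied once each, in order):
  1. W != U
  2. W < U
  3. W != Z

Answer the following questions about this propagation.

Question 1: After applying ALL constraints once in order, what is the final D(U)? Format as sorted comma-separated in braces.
Constraint 1 (W != U) on D(W)={1,6,7,8} D(U)={1,3,4,5,6}: no change
Constraint 2 (W < U) on D(W)={1,6,7,8} D(U)={1,3,4,5,6}: W {1,6,7,8}->{1}; U {1,3,4,5,6}->{3,4,5,6}
Constraint 3 (W != Z) on D(W)={1} D(Z)={2,3,4,6,8}: no change
So after all 3 constraints: D(U) = {3,4,5,6}

Answer: {3,4,5,6}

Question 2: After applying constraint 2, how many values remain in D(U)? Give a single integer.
Constraint 1 (W != U) on D(W)={1,6,7,8} D(U)={1,3,4,5,6}: no change
Constraint 2 (W < U) on D(W)={1,6,7,8} D(U)={1,3,4,5,6}: W {1,6,7,8}->{1}; U {1,3,4,5,6}->{3,4,5,6}
So after constraint 2: D(U)={3,4,5,6}, size = 4

Answer: 4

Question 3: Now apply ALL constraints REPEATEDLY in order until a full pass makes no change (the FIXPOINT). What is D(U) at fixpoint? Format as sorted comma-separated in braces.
Answer: {3,4,5,6}

Derivation:
pass 0 (initial): D(U)={1,3,4,5,6}
pass 1: U {1,3,4,5,6}->{3,4,5,6}; W {1,6,7,8}->{1}
pass 2: no change
Fixpoint after 2 passes: D(U) = {3,4,5,6}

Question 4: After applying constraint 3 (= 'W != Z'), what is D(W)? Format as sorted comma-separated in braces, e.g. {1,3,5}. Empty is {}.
Answer: {1}

Derivation:
Constraint 1 (W != U) on D(W)={1,6,7,8} D(U)={1,3,4,5,6}: no change
Constraint 2 (W < U) on D(W)={1,6,7,8} D(U)={1,3,4,5,6}: W {1,6,7,8}->{1}; U {1,3,4,5,6}->{3,4,5,6}
Constraint 3 (W != Z) on D(W)={1} D(Z)={2,3,4,6,8}: no change
So after constraint 3: D(W) = {1}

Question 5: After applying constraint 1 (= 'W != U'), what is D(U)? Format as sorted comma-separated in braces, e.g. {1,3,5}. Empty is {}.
Answer: {1,3,4,5,6}

Derivation:
Constraint 1 (W != U) on D(W)={1,6,7,8} D(U)={1,3,4,5,6}: no change
So after constraint 1: D(U) = {1,3,4,5,6}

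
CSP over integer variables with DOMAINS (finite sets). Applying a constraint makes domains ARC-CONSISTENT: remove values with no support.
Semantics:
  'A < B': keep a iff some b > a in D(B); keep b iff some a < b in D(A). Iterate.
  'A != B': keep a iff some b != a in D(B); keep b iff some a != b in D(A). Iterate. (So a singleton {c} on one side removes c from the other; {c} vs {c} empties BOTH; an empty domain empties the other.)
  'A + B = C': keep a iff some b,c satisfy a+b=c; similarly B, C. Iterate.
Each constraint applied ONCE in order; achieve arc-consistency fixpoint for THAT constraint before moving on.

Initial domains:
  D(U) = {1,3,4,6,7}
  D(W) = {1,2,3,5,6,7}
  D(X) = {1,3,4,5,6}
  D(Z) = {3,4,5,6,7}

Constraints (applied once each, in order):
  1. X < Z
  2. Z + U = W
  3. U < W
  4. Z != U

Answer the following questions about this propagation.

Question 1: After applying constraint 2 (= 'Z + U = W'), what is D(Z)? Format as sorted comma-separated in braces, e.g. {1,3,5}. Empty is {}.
Constraint 1 (X < Z) on D(X)={1,3,4,5,6} D(Z)={3,4,5,6,7}: no change
Constraint 2 (Z + U = W) on D(Z)={3,4,5,6,7} D(U)={1,3,4,6,7} D(W)={1,2,3,5,6,7}: Z {3,4,5,6,7}->{3,4,5,6}; U {1,3,4,6,7}->{1,3,4}; W {1,2,3,5,6,7}->{5,6,7}
So after constraint 2: D(Z) = {3,4,5,6}

Answer: {3,4,5,6}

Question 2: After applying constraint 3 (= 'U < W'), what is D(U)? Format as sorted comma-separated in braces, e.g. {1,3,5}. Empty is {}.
Answer: {1,3,4}

Derivation:
Constraint 1 (X < Z) on D(X)={1,3,4,5,6} D(Z)={3,4,5,6,7}: no change
Constraint 2 (Z + U = W) on D(Z)={3,4,5,6,7} D(U)={1,3,4,6,7} D(W)={1,2,3,5,6,7}: Z {3,4,5,6,7}->{3,4,5,6}; U {1,3,4,6,7}->{1,3,4}; W {1,2,3,5,6,7}->{5,6,7}
Constraint 3 (U < W) on D(U)={1,3,4} D(W)={5,6,7}: no change
So after constraint 3: D(U) = {1,3,4}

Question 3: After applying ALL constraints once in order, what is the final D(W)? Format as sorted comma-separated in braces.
Answer: {5,6,7}

Derivation:
Constraint 1 (X < Z) on D(X)={1,3,4,5,6} D(Z)={3,4,5,6,7}: no change
Constraint 2 (Z + U = W) on D(Z)={3,4,5,6,7} D(U)={1,3,4,6,7} D(W)={1,2,3,5,6,7}: Z {3,4,5,6,7}->{3,4,5,6}; U {1,3,4,6,7}->{1,3,4}; W {1,2,3,5,6,7}->{5,6,7}
Constraint 3 (U < W) on D(U)={1,3,4} D(W)={5,6,7}: no change
Constraint 4 (Z != U) on D(Z)={3,4,5,6} D(U)={1,3,4}: no change
So after all 4 constraints: D(W) = {5,6,7}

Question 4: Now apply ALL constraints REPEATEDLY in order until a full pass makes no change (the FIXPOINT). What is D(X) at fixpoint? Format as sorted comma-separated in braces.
Answer: {1,3,4,5}

Derivation:
pass 0 (initial): D(X)={1,3,4,5,6}
pass 1: U {1,3,4,6,7}->{1,3,4}; W {1,2,3,5,6,7}->{5,6,7}; Z {3,4,5,6,7}->{3,4,5,6}
pass 2: X {1,3,4,5,6}->{1,3,4,5}
pass 3: no change
Fixpoint after 3 passes: D(X) = {1,3,4,5}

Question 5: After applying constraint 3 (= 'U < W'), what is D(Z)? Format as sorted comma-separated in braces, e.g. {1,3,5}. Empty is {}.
Answer: {3,4,5,6}

Derivation:
Constraint 1 (X < Z) on D(X)={1,3,4,5,6} D(Z)={3,4,5,6,7}: no change
Constraint 2 (Z + U = W) on D(Z)={3,4,5,6,7} D(U)={1,3,4,6,7} D(W)={1,2,3,5,6,7}: Z {3,4,5,6,7}->{3,4,5,6}; U {1,3,4,6,7}->{1,3,4}; W {1,2,3,5,6,7}->{5,6,7}
Constraint 3 (U < W) on D(U)={1,3,4} D(W)={5,6,7}: no change
So after constraint 3: D(Z) = {3,4,5,6}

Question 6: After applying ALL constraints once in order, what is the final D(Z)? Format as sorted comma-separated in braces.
Answer: {3,4,5,6}

Derivation:
Constraint 1 (X < Z) on D(X)={1,3,4,5,6} D(Z)={3,4,5,6,7}: no change
Constraint 2 (Z + U = W) on D(Z)={3,4,5,6,7} D(U)={1,3,4,6,7} D(W)={1,2,3,5,6,7}: Z {3,4,5,6,7}->{3,4,5,6}; U {1,3,4,6,7}->{1,3,4}; W {1,2,3,5,6,7}->{5,6,7}
Constraint 3 (U < W) on D(U)={1,3,4} D(W)={5,6,7}: no change
Constraint 4 (Z != U) on D(Z)={3,4,5,6} D(U)={1,3,4}: no change
So after all 4 constraints: D(Z) = {3,4,5,6}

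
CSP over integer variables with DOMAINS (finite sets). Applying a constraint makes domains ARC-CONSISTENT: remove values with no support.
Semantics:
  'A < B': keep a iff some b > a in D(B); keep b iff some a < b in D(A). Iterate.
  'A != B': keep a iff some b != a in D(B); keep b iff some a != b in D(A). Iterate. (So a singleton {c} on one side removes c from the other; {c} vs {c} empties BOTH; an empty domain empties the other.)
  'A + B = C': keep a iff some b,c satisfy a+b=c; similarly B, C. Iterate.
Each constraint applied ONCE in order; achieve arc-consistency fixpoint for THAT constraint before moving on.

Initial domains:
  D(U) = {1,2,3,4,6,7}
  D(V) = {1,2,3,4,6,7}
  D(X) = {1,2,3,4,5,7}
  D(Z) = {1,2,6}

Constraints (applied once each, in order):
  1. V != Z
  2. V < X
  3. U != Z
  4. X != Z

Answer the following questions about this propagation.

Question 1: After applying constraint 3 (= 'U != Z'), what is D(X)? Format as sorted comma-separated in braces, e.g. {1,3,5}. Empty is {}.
Constraint 1 (V != Z) on D(V)={1,2,3,4,6,7} D(Z)={1,2,6}: no change
Constraint 2 (V < X) on D(V)={1,2,3,4,6,7} D(X)={1,2,3,4,5,7}: V {1,2,3,4,6,7}->{1,2,3,4,6}; X {1,2,3,4,5,7}->{2,3,4,5,7}
Constraint 3 (U != Z) on D(U)={1,2,3,4,6,7} D(Z)={1,2,6}: no change
So after constraint 3: D(X) = {2,3,4,5,7}

Answer: {2,3,4,5,7}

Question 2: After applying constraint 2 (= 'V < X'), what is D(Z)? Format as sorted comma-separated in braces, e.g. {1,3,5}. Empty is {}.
Constraint 1 (V != Z) on D(V)={1,2,3,4,6,7} D(Z)={1,2,6}: no change
Constraint 2 (V < X) on D(V)={1,2,3,4,6,7} D(X)={1,2,3,4,5,7}: V {1,2,3,4,6,7}->{1,2,3,4,6}; X {1,2,3,4,5,7}->{2,3,4,5,7}
So after constraint 2: D(Z) = {1,2,6}

Answer: {1,2,6}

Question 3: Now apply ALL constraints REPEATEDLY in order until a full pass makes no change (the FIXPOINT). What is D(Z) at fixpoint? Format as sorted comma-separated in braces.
Answer: {1,2,6}

Derivation:
pass 0 (initial): D(Z)={1,2,6}
pass 1: V {1,2,3,4,6,7}->{1,2,3,4,6}; X {1,2,3,4,5,7}->{2,3,4,5,7}
pass 2: no change
Fixpoint after 2 passes: D(Z) = {1,2,6}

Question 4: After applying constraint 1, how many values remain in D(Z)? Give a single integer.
Answer: 3

Derivation:
Constraint 1 (V != Z) on D(V)={1,2,3,4,6,7} D(Z)={1,2,6}: no change
So after constraint 1: D(Z)={1,2,6}, size = 3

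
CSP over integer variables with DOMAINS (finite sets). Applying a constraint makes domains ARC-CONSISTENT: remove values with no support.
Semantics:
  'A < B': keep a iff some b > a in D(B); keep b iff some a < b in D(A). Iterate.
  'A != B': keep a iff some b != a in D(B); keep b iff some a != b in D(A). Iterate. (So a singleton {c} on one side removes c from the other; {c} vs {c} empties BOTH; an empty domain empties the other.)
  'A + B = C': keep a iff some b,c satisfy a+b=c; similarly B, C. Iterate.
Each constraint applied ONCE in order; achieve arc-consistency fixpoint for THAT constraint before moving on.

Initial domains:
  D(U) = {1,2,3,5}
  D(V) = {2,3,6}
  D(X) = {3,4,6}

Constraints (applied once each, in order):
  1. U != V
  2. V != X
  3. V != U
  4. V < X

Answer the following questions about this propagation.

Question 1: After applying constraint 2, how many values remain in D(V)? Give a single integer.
Constraint 1 (U != V) on D(U)={1,2,3,5} D(V)={2,3,6}: no change
Constraint 2 (V != X) on D(V)={2,3,6} D(X)={3,4,6}: no change
So after constraint 2: D(V)={2,3,6}, size = 3

Answer: 3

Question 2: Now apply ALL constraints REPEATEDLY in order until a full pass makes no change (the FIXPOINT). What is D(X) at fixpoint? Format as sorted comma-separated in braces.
Answer: {3,4,6}

Derivation:
pass 0 (initial): D(X)={3,4,6}
pass 1: V {2,3,6}->{2,3}
pass 2: no change
Fixpoint after 2 passes: D(X) = {3,4,6}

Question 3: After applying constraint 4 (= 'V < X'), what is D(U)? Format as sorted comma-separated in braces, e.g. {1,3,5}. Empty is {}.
Constraint 1 (U != V) on D(U)={1,2,3,5} D(V)={2,3,6}: no change
Constraint 2 (V != X) on D(V)={2,3,6} D(X)={3,4,6}: no change
Constraint 3 (V != U) on D(V)={2,3,6} D(U)={1,2,3,5}: no change
Constraint 4 (V < X) on D(V)={2,3,6} D(X)={3,4,6}: V {2,3,6}->{2,3}
So after constraint 4: D(U) = {1,2,3,5}

Answer: {1,2,3,5}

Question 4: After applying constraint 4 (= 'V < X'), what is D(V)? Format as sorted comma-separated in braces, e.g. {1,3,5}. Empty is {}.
Answer: {2,3}

Derivation:
Constraint 1 (U != V) on D(U)={1,2,3,5} D(V)={2,3,6}: no change
Constraint 2 (V != X) on D(V)={2,3,6} D(X)={3,4,6}: no change
Constraint 3 (V != U) on D(V)={2,3,6} D(U)={1,2,3,5}: no change
Constraint 4 (V < X) on D(V)={2,3,6} D(X)={3,4,6}: V {2,3,6}->{2,3}
So after constraint 4: D(V) = {2,3}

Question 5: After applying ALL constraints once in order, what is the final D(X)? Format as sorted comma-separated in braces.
Answer: {3,4,6}

Derivation:
Constraint 1 (U != V) on D(U)={1,2,3,5} D(V)={2,3,6}: no change
Constraint 2 (V != X) on D(V)={2,3,6} D(X)={3,4,6}: no change
Constraint 3 (V != U) on D(V)={2,3,6} D(U)={1,2,3,5}: no change
Constraint 4 (V < X) on D(V)={2,3,6} D(X)={3,4,6}: V {2,3,6}->{2,3}
So after all 4 constraints: D(X) = {3,4,6}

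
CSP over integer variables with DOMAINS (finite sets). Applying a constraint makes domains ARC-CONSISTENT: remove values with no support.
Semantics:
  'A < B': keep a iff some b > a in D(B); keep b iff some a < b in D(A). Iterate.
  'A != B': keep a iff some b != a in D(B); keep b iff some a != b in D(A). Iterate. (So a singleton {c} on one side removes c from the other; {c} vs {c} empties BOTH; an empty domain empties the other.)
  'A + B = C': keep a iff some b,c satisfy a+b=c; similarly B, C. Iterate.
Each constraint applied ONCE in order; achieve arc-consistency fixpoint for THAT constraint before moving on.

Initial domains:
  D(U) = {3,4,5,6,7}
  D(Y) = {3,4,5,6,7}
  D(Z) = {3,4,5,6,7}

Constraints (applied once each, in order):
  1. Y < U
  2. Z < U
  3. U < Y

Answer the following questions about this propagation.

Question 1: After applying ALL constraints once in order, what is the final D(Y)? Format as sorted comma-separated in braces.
Constraint 1 (Y < U) on D(Y)={3,4,5,6,7} D(U)={3,4,5,6,7}: Y {3,4,5,6,7}->{3,4,5,6}; U {3,4,5,6,7}->{4,5,6,7}
Constraint 2 (Z < U) on D(Z)={3,4,5,6,7} D(U)={4,5,6,7}: Z {3,4,5,6,7}->{3,4,5,6}
Constraint 3 (U < Y) on D(U)={4,5,6,7} D(Y)={3,4,5,6}: U {4,5,6,7}->{4,5}; Y {3,4,5,6}->{5,6}
So after all 3 constraints: D(Y) = {5,6}

Answer: {5,6}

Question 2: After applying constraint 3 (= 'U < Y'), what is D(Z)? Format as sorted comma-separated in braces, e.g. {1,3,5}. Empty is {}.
Constraint 1 (Y < U) on D(Y)={3,4,5,6,7} D(U)={3,4,5,6,7}: Y {3,4,5,6,7}->{3,4,5,6}; U {3,4,5,6,7}->{4,5,6,7}
Constraint 2 (Z < U) on D(Z)={3,4,5,6,7} D(U)={4,5,6,7}: Z {3,4,5,6,7}->{3,4,5,6}
Constraint 3 (U < Y) on D(U)={4,5,6,7} D(Y)={3,4,5,6}: U {4,5,6,7}->{4,5}; Y {3,4,5,6}->{5,6}
So after constraint 3: D(Z) = {3,4,5,6}

Answer: {3,4,5,6}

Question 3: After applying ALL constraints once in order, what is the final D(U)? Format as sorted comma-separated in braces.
Constraint 1 (Y < U) on D(Y)={3,4,5,6,7} D(U)={3,4,5,6,7}: Y {3,4,5,6,7}->{3,4,5,6}; U {3,4,5,6,7}->{4,5,6,7}
Constraint 2 (Z < U) on D(Z)={3,4,5,6,7} D(U)={4,5,6,7}: Z {3,4,5,6,7}->{3,4,5,6}
Constraint 3 (U < Y) on D(U)={4,5,6,7} D(Y)={3,4,5,6}: U {4,5,6,7}->{4,5}; Y {3,4,5,6}->{5,6}
So after all 3 constraints: D(U) = {4,5}

Answer: {4,5}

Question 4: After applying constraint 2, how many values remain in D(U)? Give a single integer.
Answer: 4

Derivation:
Constraint 1 (Y < U) on D(Y)={3,4,5,6,7} D(U)={3,4,5,6,7}: Y {3,4,5,6,7}->{3,4,5,6}; U {3,4,5,6,7}->{4,5,6,7}
Constraint 2 (Z < U) on D(Z)={3,4,5,6,7} D(U)={4,5,6,7}: Z {3,4,5,6,7}->{3,4,5,6}
So after constraint 2: D(U)={4,5,6,7}, size = 4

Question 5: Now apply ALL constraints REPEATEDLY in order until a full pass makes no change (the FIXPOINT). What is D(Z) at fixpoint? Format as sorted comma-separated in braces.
pass 0 (initial): D(Z)={3,4,5,6,7}
pass 1: U {3,4,5,6,7}->{4,5}; Y {3,4,5,6,7}->{5,6}; Z {3,4,5,6,7}->{3,4,5,6}
pass 2: U {4,5}->{}; Y {5,6}->{}; Z {3,4,5,6}->{}
pass 3: no change
Fixpoint after 3 passes: D(Z) = {}

Answer: {}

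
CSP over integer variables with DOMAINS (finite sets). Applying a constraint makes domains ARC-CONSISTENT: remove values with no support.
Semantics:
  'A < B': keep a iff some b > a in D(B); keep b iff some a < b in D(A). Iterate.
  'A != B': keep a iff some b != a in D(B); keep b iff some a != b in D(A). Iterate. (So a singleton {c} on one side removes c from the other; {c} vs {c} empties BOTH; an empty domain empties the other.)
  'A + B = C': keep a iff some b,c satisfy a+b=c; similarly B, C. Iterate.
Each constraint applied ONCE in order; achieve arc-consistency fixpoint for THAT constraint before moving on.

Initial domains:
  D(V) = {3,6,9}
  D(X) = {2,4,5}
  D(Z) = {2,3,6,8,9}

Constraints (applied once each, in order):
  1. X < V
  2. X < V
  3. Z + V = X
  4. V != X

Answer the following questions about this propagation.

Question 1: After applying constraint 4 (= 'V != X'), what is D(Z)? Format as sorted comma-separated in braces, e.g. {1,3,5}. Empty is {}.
Constraint 1 (X < V) on D(X)={2,4,5} D(V)={3,6,9}: no change
Constraint 2 (X < V) on D(X)={2,4,5} D(V)={3,6,9}: no change
Constraint 3 (Z + V = X) on D(Z)={2,3,6,8,9} D(V)={3,6,9} D(X)={2,4,5}: Z {2,3,6,8,9}->{2}; V {3,6,9}->{3}; X {2,4,5}->{5}
Constraint 4 (V != X) on D(V)={3} D(X)={5}: no change
So after constraint 4: D(Z) = {2}

Answer: {2}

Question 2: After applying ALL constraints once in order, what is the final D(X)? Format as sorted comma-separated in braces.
Constraint 1 (X < V) on D(X)={2,4,5} D(V)={3,6,9}: no change
Constraint 2 (X < V) on D(X)={2,4,5} D(V)={3,6,9}: no change
Constraint 3 (Z + V = X) on D(Z)={2,3,6,8,9} D(V)={3,6,9} D(X)={2,4,5}: Z {2,3,6,8,9}->{2}; V {3,6,9}->{3}; X {2,4,5}->{5}
Constraint 4 (V != X) on D(V)={3} D(X)={5}: no change
So after all 4 constraints: D(X) = {5}

Answer: {5}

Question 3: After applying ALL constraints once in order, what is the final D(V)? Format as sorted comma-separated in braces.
Answer: {3}

Derivation:
Constraint 1 (X < V) on D(X)={2,4,5} D(V)={3,6,9}: no change
Constraint 2 (X < V) on D(X)={2,4,5} D(V)={3,6,9}: no change
Constraint 3 (Z + V = X) on D(Z)={2,3,6,8,9} D(V)={3,6,9} D(X)={2,4,5}: Z {2,3,6,8,9}->{2}; V {3,6,9}->{3}; X {2,4,5}->{5}
Constraint 4 (V != X) on D(V)={3} D(X)={5}: no change
So after all 4 constraints: D(V) = {3}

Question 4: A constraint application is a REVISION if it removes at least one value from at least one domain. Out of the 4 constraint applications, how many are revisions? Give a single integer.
Constraint 1 (X < V) on D(X)={2,4,5} D(V)={3,6,9}: no change => not a revision
Constraint 2 (X < V) on D(X)={2,4,5} D(V)={3,6,9}: no change => not a revision
Constraint 3 (Z + V = X) on D(Z)={2,3,6,8,9} D(V)={3,6,9} D(X)={2,4,5}: Z {2,3,6,8,9}->{2}; V {3,6,9}->{3}; X {2,4,5}->{5} => REVISION
Constraint 4 (V != X) on D(V)={3} D(X)={5}: no change => not a revision
Total revisions = 1

Answer: 1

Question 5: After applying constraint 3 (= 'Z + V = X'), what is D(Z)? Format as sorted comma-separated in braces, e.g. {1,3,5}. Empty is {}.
Constraint 1 (X < V) on D(X)={2,4,5} D(V)={3,6,9}: no change
Constraint 2 (X < V) on D(X)={2,4,5} D(V)={3,6,9}: no change
Constraint 3 (Z + V = X) on D(Z)={2,3,6,8,9} D(V)={3,6,9} D(X)={2,4,5}: Z {2,3,6,8,9}->{2}; V {3,6,9}->{3}; X {2,4,5}->{5}
So after constraint 3: D(Z) = {2}

Answer: {2}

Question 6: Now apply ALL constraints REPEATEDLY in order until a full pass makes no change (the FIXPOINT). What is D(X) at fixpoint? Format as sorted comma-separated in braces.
pass 0 (initial): D(X)={2,4,5}
pass 1: V {3,6,9}->{3}; X {2,4,5}->{5}; Z {2,3,6,8,9}->{2}
pass 2: V {3}->{}; X {5}->{}; Z {2}->{}
pass 3: no change
Fixpoint after 3 passes: D(X) = {}

Answer: {}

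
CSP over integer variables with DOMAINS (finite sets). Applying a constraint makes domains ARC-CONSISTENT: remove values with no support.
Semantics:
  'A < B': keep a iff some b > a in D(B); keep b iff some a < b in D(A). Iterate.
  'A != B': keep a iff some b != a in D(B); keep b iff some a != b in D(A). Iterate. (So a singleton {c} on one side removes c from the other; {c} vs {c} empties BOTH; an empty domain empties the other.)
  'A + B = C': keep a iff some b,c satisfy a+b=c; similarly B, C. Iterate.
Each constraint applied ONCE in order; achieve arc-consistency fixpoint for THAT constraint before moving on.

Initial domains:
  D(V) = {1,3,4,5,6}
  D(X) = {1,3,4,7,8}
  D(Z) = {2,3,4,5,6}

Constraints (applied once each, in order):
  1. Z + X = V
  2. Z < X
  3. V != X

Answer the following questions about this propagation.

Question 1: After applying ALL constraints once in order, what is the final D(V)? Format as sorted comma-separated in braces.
Answer: {3,4,5,6}

Derivation:
Constraint 1 (Z + X = V) on D(Z)={2,3,4,5,6} D(X)={1,3,4,7,8} D(V)={1,3,4,5,6}: Z {2,3,4,5,6}->{2,3,4,5}; X {1,3,4,7,8}->{1,3,4}; V {1,3,4,5,6}->{3,4,5,6}
Constraint 2 (Z < X) on D(Z)={2,3,4,5} D(X)={1,3,4}: Z {2,3,4,5}->{2,3}; X {1,3,4}->{3,4}
Constraint 3 (V != X) on D(V)={3,4,5,6} D(X)={3,4}: no change
So after all 3 constraints: D(V) = {3,4,5,6}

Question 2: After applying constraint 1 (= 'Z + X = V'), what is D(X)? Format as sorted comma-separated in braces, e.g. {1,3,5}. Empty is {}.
Constraint 1 (Z + X = V) on D(Z)={2,3,4,5,6} D(X)={1,3,4,7,8} D(V)={1,3,4,5,6}: Z {2,3,4,5,6}->{2,3,4,5}; X {1,3,4,7,8}->{1,3,4}; V {1,3,4,5,6}->{3,4,5,6}
So after constraint 1: D(X) = {1,3,4}

Answer: {1,3,4}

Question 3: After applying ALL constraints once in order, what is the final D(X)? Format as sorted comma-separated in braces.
Answer: {3,4}

Derivation:
Constraint 1 (Z + X = V) on D(Z)={2,3,4,5,6} D(X)={1,3,4,7,8} D(V)={1,3,4,5,6}: Z {2,3,4,5,6}->{2,3,4,5}; X {1,3,4,7,8}->{1,3,4}; V {1,3,4,5,6}->{3,4,5,6}
Constraint 2 (Z < X) on D(Z)={2,3,4,5} D(X)={1,3,4}: Z {2,3,4,5}->{2,3}; X {1,3,4}->{3,4}
Constraint 3 (V != X) on D(V)={3,4,5,6} D(X)={3,4}: no change
So after all 3 constraints: D(X) = {3,4}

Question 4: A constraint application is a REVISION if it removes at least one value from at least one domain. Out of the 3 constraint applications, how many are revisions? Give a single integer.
Constraint 1 (Z + X = V) on D(Z)={2,3,4,5,6} D(X)={1,3,4,7,8} D(V)={1,3,4,5,6}: Z {2,3,4,5,6}->{2,3,4,5}; X {1,3,4,7,8}->{1,3,4}; V {1,3,4,5,6}->{3,4,5,6} => REVISION
Constraint 2 (Z < X) on D(Z)={2,3,4,5} D(X)={1,3,4}: Z {2,3,4,5}->{2,3}; X {1,3,4}->{3,4} => REVISION
Constraint 3 (V != X) on D(V)={3,4,5,6} D(X)={3,4}: no change => not a revision
Total revisions = 2

Answer: 2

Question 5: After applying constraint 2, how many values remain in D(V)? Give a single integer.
Constraint 1 (Z + X = V) on D(Z)={2,3,4,5,6} D(X)={1,3,4,7,8} D(V)={1,3,4,5,6}: Z {2,3,4,5,6}->{2,3,4,5}; X {1,3,4,7,8}->{1,3,4}; V {1,3,4,5,6}->{3,4,5,6}
Constraint 2 (Z < X) on D(Z)={2,3,4,5} D(X)={1,3,4}: Z {2,3,4,5}->{2,3}; X {1,3,4}->{3,4}
So after constraint 2: D(V)={3,4,5,6}, size = 4

Answer: 4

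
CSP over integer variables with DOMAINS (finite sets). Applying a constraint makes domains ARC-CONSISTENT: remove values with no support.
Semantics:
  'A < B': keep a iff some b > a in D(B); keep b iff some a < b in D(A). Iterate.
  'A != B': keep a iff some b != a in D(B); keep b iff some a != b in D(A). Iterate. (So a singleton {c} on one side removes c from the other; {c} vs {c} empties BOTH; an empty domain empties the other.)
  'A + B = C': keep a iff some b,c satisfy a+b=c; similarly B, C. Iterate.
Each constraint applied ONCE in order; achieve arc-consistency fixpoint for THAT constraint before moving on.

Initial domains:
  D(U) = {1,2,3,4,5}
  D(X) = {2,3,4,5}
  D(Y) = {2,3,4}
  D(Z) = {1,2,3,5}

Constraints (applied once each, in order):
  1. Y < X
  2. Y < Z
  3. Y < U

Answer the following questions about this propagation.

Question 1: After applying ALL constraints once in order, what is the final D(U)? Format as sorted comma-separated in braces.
Constraint 1 (Y < X) on D(Y)={2,3,4} D(X)={2,3,4,5}: X {2,3,4,5}->{3,4,5}
Constraint 2 (Y < Z) on D(Y)={2,3,4} D(Z)={1,2,3,5}: Z {1,2,3,5}->{3,5}
Constraint 3 (Y < U) on D(Y)={2,3,4} D(U)={1,2,3,4,5}: U {1,2,3,4,5}->{3,4,5}
So after all 3 constraints: D(U) = {3,4,5}

Answer: {3,4,5}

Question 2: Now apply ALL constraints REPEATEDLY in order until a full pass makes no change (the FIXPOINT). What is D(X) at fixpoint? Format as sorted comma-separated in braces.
Answer: {3,4,5}

Derivation:
pass 0 (initial): D(X)={2,3,4,5}
pass 1: U {1,2,3,4,5}->{3,4,5}; X {2,3,4,5}->{3,4,5}; Z {1,2,3,5}->{3,5}
pass 2: no change
Fixpoint after 2 passes: D(X) = {3,4,5}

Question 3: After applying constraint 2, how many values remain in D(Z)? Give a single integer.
Constraint 1 (Y < X) on D(Y)={2,3,4} D(X)={2,3,4,5}: X {2,3,4,5}->{3,4,5}
Constraint 2 (Y < Z) on D(Y)={2,3,4} D(Z)={1,2,3,5}: Z {1,2,3,5}->{3,5}
So after constraint 2: D(Z)={3,5}, size = 2

Answer: 2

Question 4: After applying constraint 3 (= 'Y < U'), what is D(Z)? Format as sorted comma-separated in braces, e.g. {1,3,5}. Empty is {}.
Constraint 1 (Y < X) on D(Y)={2,3,4} D(X)={2,3,4,5}: X {2,3,4,5}->{3,4,5}
Constraint 2 (Y < Z) on D(Y)={2,3,4} D(Z)={1,2,3,5}: Z {1,2,3,5}->{3,5}
Constraint 3 (Y < U) on D(Y)={2,3,4} D(U)={1,2,3,4,5}: U {1,2,3,4,5}->{3,4,5}
So after constraint 3: D(Z) = {3,5}

Answer: {3,5}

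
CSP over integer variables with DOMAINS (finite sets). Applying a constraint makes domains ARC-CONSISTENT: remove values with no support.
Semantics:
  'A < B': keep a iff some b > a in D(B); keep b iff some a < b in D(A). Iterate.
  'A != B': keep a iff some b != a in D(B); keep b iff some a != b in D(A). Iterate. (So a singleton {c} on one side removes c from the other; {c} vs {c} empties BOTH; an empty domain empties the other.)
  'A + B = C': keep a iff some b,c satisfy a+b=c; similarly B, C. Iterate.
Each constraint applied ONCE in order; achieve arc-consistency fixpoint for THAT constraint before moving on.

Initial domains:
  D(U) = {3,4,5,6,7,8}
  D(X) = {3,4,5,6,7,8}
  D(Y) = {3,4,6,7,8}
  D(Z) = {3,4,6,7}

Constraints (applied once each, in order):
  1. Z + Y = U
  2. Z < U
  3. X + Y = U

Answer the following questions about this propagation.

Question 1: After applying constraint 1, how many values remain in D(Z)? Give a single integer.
Answer: 2

Derivation:
Constraint 1 (Z + Y = U) on D(Z)={3,4,6,7} D(Y)={3,4,6,7,8} D(U)={3,4,5,6,7,8}: Z {3,4,6,7}->{3,4}; Y {3,4,6,7,8}->{3,4}; U {3,4,5,6,7,8}->{6,7,8}
So after constraint 1: D(Z)={3,4}, size = 2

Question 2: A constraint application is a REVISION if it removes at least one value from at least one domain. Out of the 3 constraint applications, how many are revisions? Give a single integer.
Constraint 1 (Z + Y = U) on D(Z)={3,4,6,7} D(Y)={3,4,6,7,8} D(U)={3,4,5,6,7,8}: Z {3,4,6,7}->{3,4}; Y {3,4,6,7,8}->{3,4}; U {3,4,5,6,7,8}->{6,7,8} => REVISION
Constraint 2 (Z < U) on D(Z)={3,4} D(U)={6,7,8}: no change => not a revision
Constraint 3 (X + Y = U) on D(X)={3,4,5,6,7,8} D(Y)={3,4} D(U)={6,7,8}: X {3,4,5,6,7,8}->{3,4,5} => REVISION
Total revisions = 2

Answer: 2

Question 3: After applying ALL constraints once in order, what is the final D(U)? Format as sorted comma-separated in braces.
Answer: {6,7,8}

Derivation:
Constraint 1 (Z + Y = U) on D(Z)={3,4,6,7} D(Y)={3,4,6,7,8} D(U)={3,4,5,6,7,8}: Z {3,4,6,7}->{3,4}; Y {3,4,6,7,8}->{3,4}; U {3,4,5,6,7,8}->{6,7,8}
Constraint 2 (Z < U) on D(Z)={3,4} D(U)={6,7,8}: no change
Constraint 3 (X + Y = U) on D(X)={3,4,5,6,7,8} D(Y)={3,4} D(U)={6,7,8}: X {3,4,5,6,7,8}->{3,4,5}
So after all 3 constraints: D(U) = {6,7,8}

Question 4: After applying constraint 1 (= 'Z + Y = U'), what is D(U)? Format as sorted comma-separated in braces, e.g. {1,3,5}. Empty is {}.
Constraint 1 (Z + Y = U) on D(Z)={3,4,6,7} D(Y)={3,4,6,7,8} D(U)={3,4,5,6,7,8}: Z {3,4,6,7}->{3,4}; Y {3,4,6,7,8}->{3,4}; U {3,4,5,6,7,8}->{6,7,8}
So after constraint 1: D(U) = {6,7,8}

Answer: {6,7,8}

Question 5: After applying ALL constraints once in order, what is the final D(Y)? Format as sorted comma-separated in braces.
Answer: {3,4}

Derivation:
Constraint 1 (Z + Y = U) on D(Z)={3,4,6,7} D(Y)={3,4,6,7,8} D(U)={3,4,5,6,7,8}: Z {3,4,6,7}->{3,4}; Y {3,4,6,7,8}->{3,4}; U {3,4,5,6,7,8}->{6,7,8}
Constraint 2 (Z < U) on D(Z)={3,4} D(U)={6,7,8}: no change
Constraint 3 (X + Y = U) on D(X)={3,4,5,6,7,8} D(Y)={3,4} D(U)={6,7,8}: X {3,4,5,6,7,8}->{3,4,5}
So after all 3 constraints: D(Y) = {3,4}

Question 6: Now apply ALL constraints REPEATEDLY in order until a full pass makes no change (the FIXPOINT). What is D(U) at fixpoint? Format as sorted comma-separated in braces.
pass 0 (initial): D(U)={3,4,5,6,7,8}
pass 1: U {3,4,5,6,7,8}->{6,7,8}; X {3,4,5,6,7,8}->{3,4,5}; Y {3,4,6,7,8}->{3,4}; Z {3,4,6,7}->{3,4}
pass 2: no change
Fixpoint after 2 passes: D(U) = {6,7,8}

Answer: {6,7,8}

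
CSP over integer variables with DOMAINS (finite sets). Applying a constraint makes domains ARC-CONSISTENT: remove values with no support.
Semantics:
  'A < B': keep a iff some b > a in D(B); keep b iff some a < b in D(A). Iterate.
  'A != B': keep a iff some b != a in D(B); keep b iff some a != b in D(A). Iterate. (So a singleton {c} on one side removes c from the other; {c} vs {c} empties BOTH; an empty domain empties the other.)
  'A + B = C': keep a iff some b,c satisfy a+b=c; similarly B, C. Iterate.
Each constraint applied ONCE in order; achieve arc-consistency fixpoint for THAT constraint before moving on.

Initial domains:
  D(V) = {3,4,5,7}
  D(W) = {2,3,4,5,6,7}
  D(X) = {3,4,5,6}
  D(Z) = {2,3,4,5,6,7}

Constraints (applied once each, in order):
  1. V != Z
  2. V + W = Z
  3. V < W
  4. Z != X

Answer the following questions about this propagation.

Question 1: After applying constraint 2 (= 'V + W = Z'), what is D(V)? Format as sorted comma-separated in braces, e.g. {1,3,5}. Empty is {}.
Constraint 1 (V != Z) on D(V)={3,4,5,7} D(Z)={2,3,4,5,6,7}: no change
Constraint 2 (V + W = Z) on D(V)={3,4,5,7} D(W)={2,3,4,5,6,7} D(Z)={2,3,4,5,6,7}: V {3,4,5,7}->{3,4,5}; W {2,3,4,5,6,7}->{2,3,4}; Z {2,3,4,5,6,7}->{5,6,7}
So after constraint 2: D(V) = {3,4,5}

Answer: {3,4,5}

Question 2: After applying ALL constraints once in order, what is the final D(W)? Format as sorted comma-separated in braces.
Constraint 1 (V != Z) on D(V)={3,4,5,7} D(Z)={2,3,4,5,6,7}: no change
Constraint 2 (V + W = Z) on D(V)={3,4,5,7} D(W)={2,3,4,5,6,7} D(Z)={2,3,4,5,6,7}: V {3,4,5,7}->{3,4,5}; W {2,3,4,5,6,7}->{2,3,4}; Z {2,3,4,5,6,7}->{5,6,7}
Constraint 3 (V < W) on D(V)={3,4,5} D(W)={2,3,4}: V {3,4,5}->{3}; W {2,3,4}->{4}
Constraint 4 (Z != X) on D(Z)={5,6,7} D(X)={3,4,5,6}: no change
So after all 4 constraints: D(W) = {4}

Answer: {4}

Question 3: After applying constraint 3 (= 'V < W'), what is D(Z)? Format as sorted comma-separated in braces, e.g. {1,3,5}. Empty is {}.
Answer: {5,6,7}

Derivation:
Constraint 1 (V != Z) on D(V)={3,4,5,7} D(Z)={2,3,4,5,6,7}: no change
Constraint 2 (V + W = Z) on D(V)={3,4,5,7} D(W)={2,3,4,5,6,7} D(Z)={2,3,4,5,6,7}: V {3,4,5,7}->{3,4,5}; W {2,3,4,5,6,7}->{2,3,4}; Z {2,3,4,5,6,7}->{5,6,7}
Constraint 3 (V < W) on D(V)={3,4,5} D(W)={2,3,4}: V {3,4,5}->{3}; W {2,3,4}->{4}
So after constraint 3: D(Z) = {5,6,7}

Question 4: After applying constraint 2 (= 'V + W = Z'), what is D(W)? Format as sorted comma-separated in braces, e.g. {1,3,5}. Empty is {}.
Constraint 1 (V != Z) on D(V)={3,4,5,7} D(Z)={2,3,4,5,6,7}: no change
Constraint 2 (V + W = Z) on D(V)={3,4,5,7} D(W)={2,3,4,5,6,7} D(Z)={2,3,4,5,6,7}: V {3,4,5,7}->{3,4,5}; W {2,3,4,5,6,7}->{2,3,4}; Z {2,3,4,5,6,7}->{5,6,7}
So after constraint 2: D(W) = {2,3,4}

Answer: {2,3,4}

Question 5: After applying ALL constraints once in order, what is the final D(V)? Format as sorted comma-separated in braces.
Constraint 1 (V != Z) on D(V)={3,4,5,7} D(Z)={2,3,4,5,6,7}: no change
Constraint 2 (V + W = Z) on D(V)={3,4,5,7} D(W)={2,3,4,5,6,7} D(Z)={2,3,4,5,6,7}: V {3,4,5,7}->{3,4,5}; W {2,3,4,5,6,7}->{2,3,4}; Z {2,3,4,5,6,7}->{5,6,7}
Constraint 3 (V < W) on D(V)={3,4,5} D(W)={2,3,4}: V {3,4,5}->{3}; W {2,3,4}->{4}
Constraint 4 (Z != X) on D(Z)={5,6,7} D(X)={3,4,5,6}: no change
So after all 4 constraints: D(V) = {3}

Answer: {3}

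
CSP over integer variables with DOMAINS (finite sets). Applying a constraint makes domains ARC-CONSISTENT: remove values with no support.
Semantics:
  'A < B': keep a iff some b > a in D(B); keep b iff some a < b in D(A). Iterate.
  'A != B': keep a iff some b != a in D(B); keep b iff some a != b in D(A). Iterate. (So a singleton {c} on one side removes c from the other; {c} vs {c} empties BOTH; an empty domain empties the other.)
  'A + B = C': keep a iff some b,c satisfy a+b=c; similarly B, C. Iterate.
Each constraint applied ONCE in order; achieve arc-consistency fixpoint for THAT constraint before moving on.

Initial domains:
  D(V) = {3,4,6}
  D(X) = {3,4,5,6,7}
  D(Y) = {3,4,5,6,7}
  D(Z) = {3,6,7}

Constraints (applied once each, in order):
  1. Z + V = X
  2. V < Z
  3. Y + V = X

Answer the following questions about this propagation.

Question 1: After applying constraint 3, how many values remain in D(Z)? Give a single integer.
Answer: 0

Derivation:
Constraint 1 (Z + V = X) on D(Z)={3,6,7} D(V)={3,4,6} D(X)={3,4,5,6,7}: Z {3,6,7}->{3}; V {3,4,6}->{3,4}; X {3,4,5,6,7}->{6,7}
Constraint 2 (V < Z) on D(V)={3,4} D(Z)={3}: V {3,4}->{}; Z {3}->{}
Constraint 3 (Y + V = X) on D(Y)={3,4,5,6,7} D(V)={} D(X)={6,7}: Y {3,4,5,6,7}->{}; X {6,7}->{}
So after constraint 3: D(Z)={}, size = 0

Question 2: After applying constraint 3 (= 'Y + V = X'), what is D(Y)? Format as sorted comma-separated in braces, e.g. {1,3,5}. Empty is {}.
Answer: {}

Derivation:
Constraint 1 (Z + V = X) on D(Z)={3,6,7} D(V)={3,4,6} D(X)={3,4,5,6,7}: Z {3,6,7}->{3}; V {3,4,6}->{3,4}; X {3,4,5,6,7}->{6,7}
Constraint 2 (V < Z) on D(V)={3,4} D(Z)={3}: V {3,4}->{}; Z {3}->{}
Constraint 3 (Y + V = X) on D(Y)={3,4,5,6,7} D(V)={} D(X)={6,7}: Y {3,4,5,6,7}->{}; X {6,7}->{}
So after constraint 3: D(Y) = {}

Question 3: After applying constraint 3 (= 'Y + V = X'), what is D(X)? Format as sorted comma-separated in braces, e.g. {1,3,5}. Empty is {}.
Answer: {}

Derivation:
Constraint 1 (Z + V = X) on D(Z)={3,6,7} D(V)={3,4,6} D(X)={3,4,5,6,7}: Z {3,6,7}->{3}; V {3,4,6}->{3,4}; X {3,4,5,6,7}->{6,7}
Constraint 2 (V < Z) on D(V)={3,4} D(Z)={3}: V {3,4}->{}; Z {3}->{}
Constraint 3 (Y + V = X) on D(Y)={3,4,5,6,7} D(V)={} D(X)={6,7}: Y {3,4,5,6,7}->{}; X {6,7}->{}
So after constraint 3: D(X) = {}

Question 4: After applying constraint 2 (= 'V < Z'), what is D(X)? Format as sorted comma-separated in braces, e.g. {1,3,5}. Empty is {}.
Answer: {6,7}

Derivation:
Constraint 1 (Z + V = X) on D(Z)={3,6,7} D(V)={3,4,6} D(X)={3,4,5,6,7}: Z {3,6,7}->{3}; V {3,4,6}->{3,4}; X {3,4,5,6,7}->{6,7}
Constraint 2 (V < Z) on D(V)={3,4} D(Z)={3}: V {3,4}->{}; Z {3}->{}
So after constraint 2: D(X) = {6,7}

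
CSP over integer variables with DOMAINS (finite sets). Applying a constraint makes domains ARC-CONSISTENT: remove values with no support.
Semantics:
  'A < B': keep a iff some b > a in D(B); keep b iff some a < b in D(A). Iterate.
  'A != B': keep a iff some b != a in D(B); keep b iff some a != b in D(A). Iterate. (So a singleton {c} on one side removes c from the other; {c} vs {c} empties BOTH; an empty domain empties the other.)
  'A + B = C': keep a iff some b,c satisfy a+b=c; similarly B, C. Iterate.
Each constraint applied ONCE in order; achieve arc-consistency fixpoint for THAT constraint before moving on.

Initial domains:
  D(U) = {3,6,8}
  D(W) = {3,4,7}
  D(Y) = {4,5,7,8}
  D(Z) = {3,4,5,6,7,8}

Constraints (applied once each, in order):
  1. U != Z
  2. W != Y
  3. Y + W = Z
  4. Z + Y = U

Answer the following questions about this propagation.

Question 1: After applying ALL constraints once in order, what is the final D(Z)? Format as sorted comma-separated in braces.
Constraint 1 (U != Z) on D(U)={3,6,8} D(Z)={3,4,5,6,7,8}: no change
Constraint 2 (W != Y) on D(W)={3,4,7} D(Y)={4,5,7,8}: no change
Constraint 3 (Y + W = Z) on D(Y)={4,5,7,8} D(W)={3,4,7} D(Z)={3,4,5,6,7,8}: Y {4,5,7,8}->{4,5}; W {3,4,7}->{3,4}; Z {3,4,5,6,7,8}->{7,8}
Constraint 4 (Z + Y = U) on D(Z)={7,8} D(Y)={4,5} D(U)={3,6,8}: Z {7,8}->{}; Y {4,5}->{}; U {3,6,8}->{}
So after all 4 constraints: D(Z) = {}

Answer: {}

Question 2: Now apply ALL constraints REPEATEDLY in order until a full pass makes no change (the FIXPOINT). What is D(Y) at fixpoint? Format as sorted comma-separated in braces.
Answer: {}

Derivation:
pass 0 (initial): D(Y)={4,5,7,8}
pass 1: U {3,6,8}->{}; W {3,4,7}->{3,4}; Y {4,5,7,8}->{}; Z {3,4,5,6,7,8}->{}
pass 2: W {3,4}->{}
pass 3: no change
Fixpoint after 3 passes: D(Y) = {}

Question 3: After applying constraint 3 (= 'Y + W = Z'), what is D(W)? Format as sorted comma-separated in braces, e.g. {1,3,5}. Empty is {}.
Constraint 1 (U != Z) on D(U)={3,6,8} D(Z)={3,4,5,6,7,8}: no change
Constraint 2 (W != Y) on D(W)={3,4,7} D(Y)={4,5,7,8}: no change
Constraint 3 (Y + W = Z) on D(Y)={4,5,7,8} D(W)={3,4,7} D(Z)={3,4,5,6,7,8}: Y {4,5,7,8}->{4,5}; W {3,4,7}->{3,4}; Z {3,4,5,6,7,8}->{7,8}
So after constraint 3: D(W) = {3,4}

Answer: {3,4}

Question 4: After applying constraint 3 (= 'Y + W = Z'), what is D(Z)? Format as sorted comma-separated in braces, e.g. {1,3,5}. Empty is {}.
Answer: {7,8}

Derivation:
Constraint 1 (U != Z) on D(U)={3,6,8} D(Z)={3,4,5,6,7,8}: no change
Constraint 2 (W != Y) on D(W)={3,4,7} D(Y)={4,5,7,8}: no change
Constraint 3 (Y + W = Z) on D(Y)={4,5,7,8} D(W)={3,4,7} D(Z)={3,4,5,6,7,8}: Y {4,5,7,8}->{4,5}; W {3,4,7}->{3,4}; Z {3,4,5,6,7,8}->{7,8}
So after constraint 3: D(Z) = {7,8}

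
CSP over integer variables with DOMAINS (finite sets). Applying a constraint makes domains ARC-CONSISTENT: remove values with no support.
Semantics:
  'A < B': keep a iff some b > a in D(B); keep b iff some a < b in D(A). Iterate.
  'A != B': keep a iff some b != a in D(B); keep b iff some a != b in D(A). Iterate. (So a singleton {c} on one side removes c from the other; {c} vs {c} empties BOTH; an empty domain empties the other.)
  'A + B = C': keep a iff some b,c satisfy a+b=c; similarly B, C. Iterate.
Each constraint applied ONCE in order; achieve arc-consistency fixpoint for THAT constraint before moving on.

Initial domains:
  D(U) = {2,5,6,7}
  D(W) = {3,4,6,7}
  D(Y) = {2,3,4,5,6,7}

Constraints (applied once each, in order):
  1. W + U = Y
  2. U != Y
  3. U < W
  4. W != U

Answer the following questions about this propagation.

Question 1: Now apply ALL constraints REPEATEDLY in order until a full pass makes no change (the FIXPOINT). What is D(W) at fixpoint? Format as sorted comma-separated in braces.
pass 0 (initial): D(W)={3,4,6,7}
pass 1: U {2,5,6,7}->{2}; W {3,4,6,7}->{3,4}; Y {2,3,4,5,6,7}->{5,6}
pass 2: no change
Fixpoint after 2 passes: D(W) = {3,4}

Answer: {3,4}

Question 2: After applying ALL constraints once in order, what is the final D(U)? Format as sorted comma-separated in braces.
Constraint 1 (W + U = Y) on D(W)={3,4,6,7} D(U)={2,5,6,7} D(Y)={2,3,4,5,6,7}: W {3,4,6,7}->{3,4}; U {2,5,6,7}->{2}; Y {2,3,4,5,6,7}->{5,6}
Constraint 2 (U != Y) on D(U)={2} D(Y)={5,6}: no change
Constraint 3 (U < W) on D(U)={2} D(W)={3,4}: no change
Constraint 4 (W != U) on D(W)={3,4} D(U)={2}: no change
So after all 4 constraints: D(U) = {2}

Answer: {2}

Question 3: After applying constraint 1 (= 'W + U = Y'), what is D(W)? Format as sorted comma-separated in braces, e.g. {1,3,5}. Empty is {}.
Answer: {3,4}

Derivation:
Constraint 1 (W + U = Y) on D(W)={3,4,6,7} D(U)={2,5,6,7} D(Y)={2,3,4,5,6,7}: W {3,4,6,7}->{3,4}; U {2,5,6,7}->{2}; Y {2,3,4,5,6,7}->{5,6}
So after constraint 1: D(W) = {3,4}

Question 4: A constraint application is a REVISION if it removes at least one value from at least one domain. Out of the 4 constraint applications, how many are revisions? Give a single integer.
Constraint 1 (W + U = Y) on D(W)={3,4,6,7} D(U)={2,5,6,7} D(Y)={2,3,4,5,6,7}: W {3,4,6,7}->{3,4}; U {2,5,6,7}->{2}; Y {2,3,4,5,6,7}->{5,6} => REVISION
Constraint 2 (U != Y) on D(U)={2} D(Y)={5,6}: no change => not a revision
Constraint 3 (U < W) on D(U)={2} D(W)={3,4}: no change => not a revision
Constraint 4 (W != U) on D(W)={3,4} D(U)={2}: no change => not a revision
Total revisions = 1

Answer: 1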